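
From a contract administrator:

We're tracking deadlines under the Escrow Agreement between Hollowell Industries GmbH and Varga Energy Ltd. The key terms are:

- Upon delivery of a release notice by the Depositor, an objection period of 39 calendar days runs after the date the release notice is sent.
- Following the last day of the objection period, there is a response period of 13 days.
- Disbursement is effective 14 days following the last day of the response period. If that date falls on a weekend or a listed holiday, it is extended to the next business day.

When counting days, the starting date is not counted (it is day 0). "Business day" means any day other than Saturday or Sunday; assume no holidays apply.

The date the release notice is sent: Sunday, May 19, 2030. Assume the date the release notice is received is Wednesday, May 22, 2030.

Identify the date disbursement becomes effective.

Jul 24, 2030

The last day of the objection period: 39 calendar days after May 19, 2030 is Jun 27, 2030.
The last day of the response period: Jun 27, 2030 + 13 days = Jul 10, 2030.
The date disbursement becomes effective: 14 calendar days after Jul 10, 2030 is Jul 24, 2030. Jul 24, 2030 is a Wednesday, so no roll-forward applies.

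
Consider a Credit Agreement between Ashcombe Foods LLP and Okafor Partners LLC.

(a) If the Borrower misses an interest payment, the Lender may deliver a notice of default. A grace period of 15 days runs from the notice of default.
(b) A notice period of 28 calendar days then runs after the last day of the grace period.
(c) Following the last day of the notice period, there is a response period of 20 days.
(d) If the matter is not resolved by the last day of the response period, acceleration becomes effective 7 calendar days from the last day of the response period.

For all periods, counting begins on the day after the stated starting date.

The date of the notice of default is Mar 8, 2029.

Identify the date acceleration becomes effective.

The last day of the grace period: Mar 8, 2029 + 15 days = Mar 23, 2029.
The last day of the notice period: Mar 23, 2029 + 28 days = Apr 20, 2029.
Adding 20 calendar days to Apr 20, 2029 gives May 10, 2029, which is the last day of the response period.
Adding 7 calendar days to May 10, 2029 gives May 17, 2029, which is the date acceleration becomes effective.

May 17, 2029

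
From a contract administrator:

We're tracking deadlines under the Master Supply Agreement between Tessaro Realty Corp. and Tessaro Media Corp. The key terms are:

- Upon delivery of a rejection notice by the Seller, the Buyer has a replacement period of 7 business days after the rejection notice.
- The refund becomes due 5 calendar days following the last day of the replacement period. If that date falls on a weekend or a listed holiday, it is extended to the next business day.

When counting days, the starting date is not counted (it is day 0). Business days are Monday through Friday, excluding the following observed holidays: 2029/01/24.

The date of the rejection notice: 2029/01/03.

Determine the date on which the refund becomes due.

The last day of the replacement period: counting 7 business days from Wednesday, 2029/01/03 (Jan 4, Jan 5, Jan 8, Jan 9, Jan 10, Jan 11, Jan 12, skipping weekends) reaches Friday, 2029/01/12.
Adding 5 calendar days to 2029/01/12 gives 2029/01/17, which is the date on which the refund becomes due. 2029/01/17 is a Wednesday and is not a listed holiday, so no roll-forward applies.

2029/01/17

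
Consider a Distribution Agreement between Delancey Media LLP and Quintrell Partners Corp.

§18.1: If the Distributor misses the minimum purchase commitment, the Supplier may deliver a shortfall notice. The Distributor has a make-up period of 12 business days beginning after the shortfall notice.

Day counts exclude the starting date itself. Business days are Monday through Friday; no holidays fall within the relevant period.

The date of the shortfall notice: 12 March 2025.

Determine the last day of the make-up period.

28 March 2025

The last day of the make-up period: 12 business days after Wednesday, 12 March 2025, skipping weekends — Mar 13, Mar 14, Mar 17, Mar 18, …, Mar 26, Mar 27, Mar 28 — lands on Friday, 28 March 2025.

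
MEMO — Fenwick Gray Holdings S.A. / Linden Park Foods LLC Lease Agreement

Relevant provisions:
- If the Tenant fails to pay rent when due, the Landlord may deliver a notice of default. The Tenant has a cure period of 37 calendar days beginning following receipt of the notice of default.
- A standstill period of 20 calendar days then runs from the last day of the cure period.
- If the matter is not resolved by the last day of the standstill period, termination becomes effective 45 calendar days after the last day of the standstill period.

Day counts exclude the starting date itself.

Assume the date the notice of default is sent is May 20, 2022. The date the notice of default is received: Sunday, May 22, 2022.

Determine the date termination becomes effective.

Sep 1, 2022

Adding 37 calendar days to May 22, 2022 gives Jun 28, 2022, which is the last day of the cure period.
Adding 20 calendar days to Jun 28, 2022 gives Jul 18, 2022, which is the last day of the standstill period.
The date termination becomes effective: Jul 18, 2022 + 45 days = Sep 1, 2022.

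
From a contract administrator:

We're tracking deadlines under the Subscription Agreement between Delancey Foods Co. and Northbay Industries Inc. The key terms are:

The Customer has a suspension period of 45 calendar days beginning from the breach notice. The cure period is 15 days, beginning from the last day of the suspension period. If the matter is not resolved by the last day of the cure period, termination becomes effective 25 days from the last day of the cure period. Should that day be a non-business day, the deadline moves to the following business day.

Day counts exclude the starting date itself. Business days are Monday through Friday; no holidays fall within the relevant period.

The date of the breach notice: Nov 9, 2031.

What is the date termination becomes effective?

Feb 2, 2032

The last day of the suspension period: Nov 9, 2031 + 45 days = Dec 24, 2031.
Adding 15 calendar days to Dec 24, 2031 gives Jan 8, 2032, which is the last day of the cure period.
The date termination becomes effective: Jan 8, 2032 + 25 days = Feb 2, 2032. Feb 2, 2032 is a Monday, so no roll-forward applies.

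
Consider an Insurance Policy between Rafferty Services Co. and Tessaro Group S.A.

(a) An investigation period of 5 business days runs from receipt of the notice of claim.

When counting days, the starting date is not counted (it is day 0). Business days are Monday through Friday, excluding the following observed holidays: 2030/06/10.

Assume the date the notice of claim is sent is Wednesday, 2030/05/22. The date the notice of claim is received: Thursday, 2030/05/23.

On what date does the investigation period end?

2030/05/30

The last day of the investigation period: 5 business days after Thursday, 2030/05/23, skipping weekends — May 24, May 27, May 28, May 29, May 30 — lands on Thursday, 2030/05/30.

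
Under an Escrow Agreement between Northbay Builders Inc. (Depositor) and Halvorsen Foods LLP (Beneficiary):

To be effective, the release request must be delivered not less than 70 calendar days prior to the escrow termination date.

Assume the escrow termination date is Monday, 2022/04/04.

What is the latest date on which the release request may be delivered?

2022/01/24

2022/04/04 minus 70 days is 2022/01/24.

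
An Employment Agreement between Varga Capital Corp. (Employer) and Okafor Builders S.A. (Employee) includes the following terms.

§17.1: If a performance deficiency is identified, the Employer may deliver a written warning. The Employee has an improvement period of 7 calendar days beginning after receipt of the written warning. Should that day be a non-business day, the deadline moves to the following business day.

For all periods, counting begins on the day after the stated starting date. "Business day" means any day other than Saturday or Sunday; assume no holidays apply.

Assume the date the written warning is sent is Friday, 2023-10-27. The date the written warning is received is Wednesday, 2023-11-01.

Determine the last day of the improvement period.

2023-11-08

The last day of the improvement period: 2023-11-01 + 7 days = 2023-11-08. 2023-11-08 is a Wednesday, so no roll-forward applies.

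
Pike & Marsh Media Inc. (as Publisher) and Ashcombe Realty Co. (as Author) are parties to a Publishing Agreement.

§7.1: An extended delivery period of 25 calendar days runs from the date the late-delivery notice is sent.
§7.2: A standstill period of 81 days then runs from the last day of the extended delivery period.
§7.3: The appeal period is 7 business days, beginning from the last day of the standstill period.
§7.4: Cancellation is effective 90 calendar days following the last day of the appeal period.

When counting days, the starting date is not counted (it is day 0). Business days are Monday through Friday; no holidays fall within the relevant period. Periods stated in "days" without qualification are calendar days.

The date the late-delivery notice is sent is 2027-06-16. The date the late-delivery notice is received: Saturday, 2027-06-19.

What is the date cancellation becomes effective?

Adding 25 calendar days to 2027-06-16 gives 2027-07-11, which is the last day of the extended delivery period.
The last day of the standstill period: 81 calendar days after 2027-07-11 is 2027-09-30.
From Thursday, 2027-09-30, 7 business days (Oct 1, Oct 4, Oct 5, Oct 6, Oct 7, Oct 8, Oct 11, skipping weekends) brings us to Monday, 2027-10-11, which is the last day of the appeal period.
The date cancellation becomes effective: 2027-10-11 + 90 days = 2028-01-09.

2028-01-09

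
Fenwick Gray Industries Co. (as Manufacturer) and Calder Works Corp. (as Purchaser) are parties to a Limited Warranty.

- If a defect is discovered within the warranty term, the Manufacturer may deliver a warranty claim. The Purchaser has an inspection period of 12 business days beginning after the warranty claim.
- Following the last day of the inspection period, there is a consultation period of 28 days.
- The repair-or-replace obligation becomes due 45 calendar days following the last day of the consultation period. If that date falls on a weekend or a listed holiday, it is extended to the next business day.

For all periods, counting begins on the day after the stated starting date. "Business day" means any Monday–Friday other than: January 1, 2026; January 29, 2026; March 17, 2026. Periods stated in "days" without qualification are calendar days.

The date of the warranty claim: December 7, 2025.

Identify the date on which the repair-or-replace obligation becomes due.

From Sunday, December 7, 2025, 12 business days (Dec 8, Dec 9, Dec 10, Dec 11, …, Dec 19, Dec 22, Dec 23, skipping weekends) brings us to Tuesday, December 23, 2025, which is the last day of the inspection period.
The last day of the consultation period: 28 calendar days after December 23, 2025 is January 20, 2026.
Adding 45 calendar days to January 20, 2026 gives March 6, 2026, which is the date on which the repair-or-replace obligation becomes due. March 6, 2026 is a Friday and is not a listed holiday, so no roll-forward applies.

March 6, 2026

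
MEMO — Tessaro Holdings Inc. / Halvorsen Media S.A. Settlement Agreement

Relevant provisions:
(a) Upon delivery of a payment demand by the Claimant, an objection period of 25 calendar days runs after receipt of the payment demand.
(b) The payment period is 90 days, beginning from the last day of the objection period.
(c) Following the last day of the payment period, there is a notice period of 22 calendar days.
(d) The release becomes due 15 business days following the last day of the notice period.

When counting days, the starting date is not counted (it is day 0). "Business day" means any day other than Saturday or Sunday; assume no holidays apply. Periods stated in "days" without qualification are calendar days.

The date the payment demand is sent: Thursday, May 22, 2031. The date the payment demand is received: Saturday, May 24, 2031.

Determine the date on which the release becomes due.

The last day of the objection period: 25 calendar days after May 24, 2031 is Jun 18, 2031.
The last day of the payment period: 90 calendar days after Jun 18, 2031 is Sep 16, 2031.
Adding 22 calendar days to Sep 16, 2031 gives Oct 8, 2031, which is the last day of the notice period.
From Wednesday, Oct 8, 2031, 15 business days (Oct 9, Oct 10, Oct 13, Oct 14, …, Oct 27, Oct 28, Oct 29, skipping weekends) brings us to Wednesday, Oct 29, 2031, which is the date on which the release becomes due.

Oct 29, 2031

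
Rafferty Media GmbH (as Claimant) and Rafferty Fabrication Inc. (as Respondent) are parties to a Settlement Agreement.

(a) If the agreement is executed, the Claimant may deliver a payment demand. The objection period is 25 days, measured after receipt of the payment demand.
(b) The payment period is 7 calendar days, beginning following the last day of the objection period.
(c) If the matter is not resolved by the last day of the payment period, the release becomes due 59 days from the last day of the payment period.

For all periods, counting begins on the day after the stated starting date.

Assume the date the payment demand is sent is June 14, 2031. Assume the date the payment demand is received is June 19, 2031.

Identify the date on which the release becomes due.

September 18, 2031

The last day of the objection period: 25 calendar days after June 19, 2031 is July 14, 2031.
The last day of the payment period: 7 calendar days after July 14, 2031 is July 21, 2031.
The date on which the release becomes due: 59 calendar days after July 21, 2031 is September 18, 2031.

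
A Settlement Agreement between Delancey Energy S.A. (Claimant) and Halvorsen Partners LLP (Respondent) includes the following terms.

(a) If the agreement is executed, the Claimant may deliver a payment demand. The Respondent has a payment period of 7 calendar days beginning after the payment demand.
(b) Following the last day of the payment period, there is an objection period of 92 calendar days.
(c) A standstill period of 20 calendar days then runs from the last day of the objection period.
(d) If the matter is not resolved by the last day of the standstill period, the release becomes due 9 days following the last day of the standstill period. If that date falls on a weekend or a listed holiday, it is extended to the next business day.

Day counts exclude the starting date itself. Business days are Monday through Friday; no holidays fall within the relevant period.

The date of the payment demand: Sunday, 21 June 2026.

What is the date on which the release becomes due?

The last day of the payment period: 21 June 2026 + 7 days = 28 June 2026.
Adding 92 calendar days to 28 June 2026 gives 28 September 2026, which is the last day of the objection period.
The last day of the standstill period: 28 September 2026 + 20 days = 18 October 2026.
Adding 9 calendar days to 18 October 2026 gives 27 October 2026, which is the date on which the release becomes due. 27 October 2026 is a Tuesday, so no roll-forward applies.

27 October 2026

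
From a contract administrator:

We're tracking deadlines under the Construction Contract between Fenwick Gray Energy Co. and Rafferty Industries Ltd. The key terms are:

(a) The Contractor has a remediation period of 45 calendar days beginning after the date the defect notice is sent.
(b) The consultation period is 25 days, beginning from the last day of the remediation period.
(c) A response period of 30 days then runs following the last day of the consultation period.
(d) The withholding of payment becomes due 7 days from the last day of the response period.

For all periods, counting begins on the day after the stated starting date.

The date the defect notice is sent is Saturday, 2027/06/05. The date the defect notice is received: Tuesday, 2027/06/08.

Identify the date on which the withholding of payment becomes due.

The last day of the remediation period: 45 calendar days after 2027/06/05 is 2027/07/20.
The last day of the consultation period: 2027/07/20 + 25 days = 2027/08/14.
Adding 30 calendar days to 2027/08/14 gives 2027/09/13, which is the last day of the response period.
Adding 7 calendar days to 2027/09/13 gives 2027/09/20, which is the date on which the withholding of payment becomes due.

2027/09/20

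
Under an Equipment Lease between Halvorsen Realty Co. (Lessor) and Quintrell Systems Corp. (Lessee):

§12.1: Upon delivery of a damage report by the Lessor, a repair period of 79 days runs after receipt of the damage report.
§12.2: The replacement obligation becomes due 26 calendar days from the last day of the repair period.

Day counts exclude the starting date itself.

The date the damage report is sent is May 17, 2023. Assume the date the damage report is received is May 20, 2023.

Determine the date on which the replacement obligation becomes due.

Adding 79 calendar days to May 20, 2023 gives Aug 7, 2023, which is the last day of the repair period.
The date on which the replacement obligation becomes due: 26 calendar days after Aug 7, 2023 is Sep 2, 2023.

Sep 2, 2023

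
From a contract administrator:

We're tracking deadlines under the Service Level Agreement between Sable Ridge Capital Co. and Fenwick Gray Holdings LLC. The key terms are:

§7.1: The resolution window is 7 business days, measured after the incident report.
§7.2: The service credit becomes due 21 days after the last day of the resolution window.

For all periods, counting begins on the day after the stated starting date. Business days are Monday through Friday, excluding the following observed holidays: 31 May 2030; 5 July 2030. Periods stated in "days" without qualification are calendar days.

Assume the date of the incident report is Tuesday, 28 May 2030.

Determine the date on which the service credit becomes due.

28 June 2030

From Tuesday, 28 May 2030, 7 business days (May 29, May 30, Jun 3, Jun 4, Jun 5, Jun 6, Jun 7, skipping weekends and the listed holiday on May 31) brings us to Friday, 7 June 2030, which is the last day of the resolution window.
Adding 21 calendar days to 7 June 2030 gives 28 June 2030, which is the date on which the service credit becomes due.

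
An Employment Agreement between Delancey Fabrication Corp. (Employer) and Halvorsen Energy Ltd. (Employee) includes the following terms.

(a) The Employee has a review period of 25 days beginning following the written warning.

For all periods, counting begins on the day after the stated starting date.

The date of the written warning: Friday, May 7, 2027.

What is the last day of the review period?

June 1, 2027

The last day of the review period: 25 calendar days after May 7, 2027 is June 1, 2027.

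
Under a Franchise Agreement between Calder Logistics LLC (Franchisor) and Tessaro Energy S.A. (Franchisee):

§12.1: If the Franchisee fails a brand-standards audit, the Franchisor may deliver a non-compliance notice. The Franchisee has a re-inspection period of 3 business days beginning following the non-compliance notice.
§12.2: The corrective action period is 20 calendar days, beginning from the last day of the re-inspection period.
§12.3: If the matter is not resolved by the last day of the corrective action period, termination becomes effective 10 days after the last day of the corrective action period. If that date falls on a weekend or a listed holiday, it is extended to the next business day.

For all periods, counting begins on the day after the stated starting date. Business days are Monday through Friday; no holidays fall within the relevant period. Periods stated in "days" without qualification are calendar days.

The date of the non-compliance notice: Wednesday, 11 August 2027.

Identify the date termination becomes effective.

The last day of the re-inspection period: 3 business days after Wednesday, 11 August 2027, skipping weekends — Aug 12, Aug 13, Aug 16 — lands on Monday, 16 August 2027.
The last day of the corrective action period: 16 August 2027 + 20 days = 5 September 2027.
Adding 10 calendar days to 5 September 2027 gives 15 September 2027, which is the date termination becomes effective. 15 September 2027 is a Wednesday, so no roll-forward applies.

15 September 2027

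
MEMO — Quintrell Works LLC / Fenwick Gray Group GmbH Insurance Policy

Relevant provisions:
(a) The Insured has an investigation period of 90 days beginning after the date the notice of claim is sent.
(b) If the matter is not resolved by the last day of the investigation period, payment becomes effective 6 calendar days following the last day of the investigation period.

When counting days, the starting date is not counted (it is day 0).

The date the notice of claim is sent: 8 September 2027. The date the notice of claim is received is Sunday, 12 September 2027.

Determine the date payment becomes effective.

13 December 2027

The last day of the investigation period: 8 September 2027 + 90 days = 7 December 2027.
The date payment becomes effective: 6 calendar days after 7 December 2027 is 13 December 2027.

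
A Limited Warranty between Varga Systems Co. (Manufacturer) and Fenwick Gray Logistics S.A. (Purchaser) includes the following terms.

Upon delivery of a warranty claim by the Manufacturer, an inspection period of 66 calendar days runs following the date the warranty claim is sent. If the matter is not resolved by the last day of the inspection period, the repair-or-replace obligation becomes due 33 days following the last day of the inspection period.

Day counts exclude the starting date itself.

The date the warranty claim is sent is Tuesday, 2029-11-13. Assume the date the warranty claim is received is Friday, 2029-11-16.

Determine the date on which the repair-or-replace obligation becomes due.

2030-02-20

The last day of the inspection period: 66 calendar days after 2029-11-13 is 2030-01-18.
The date on which the repair-or-replace obligation becomes due: 2030-01-18 + 33 days = 2030-02-20.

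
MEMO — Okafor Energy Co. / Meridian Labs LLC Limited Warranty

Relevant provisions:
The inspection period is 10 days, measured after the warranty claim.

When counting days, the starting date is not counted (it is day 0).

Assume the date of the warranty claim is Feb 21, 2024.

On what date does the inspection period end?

The last day of the inspection period: Feb 21, 2024 + 10 days = Mar 2, 2024.

Mar 2, 2024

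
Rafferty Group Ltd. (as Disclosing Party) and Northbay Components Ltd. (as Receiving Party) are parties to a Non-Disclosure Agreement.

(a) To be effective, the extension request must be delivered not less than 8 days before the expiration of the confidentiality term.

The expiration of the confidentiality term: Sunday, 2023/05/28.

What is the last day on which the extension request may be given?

2023/05/20

2023/05/28 minus 8 days is 2023/05/20.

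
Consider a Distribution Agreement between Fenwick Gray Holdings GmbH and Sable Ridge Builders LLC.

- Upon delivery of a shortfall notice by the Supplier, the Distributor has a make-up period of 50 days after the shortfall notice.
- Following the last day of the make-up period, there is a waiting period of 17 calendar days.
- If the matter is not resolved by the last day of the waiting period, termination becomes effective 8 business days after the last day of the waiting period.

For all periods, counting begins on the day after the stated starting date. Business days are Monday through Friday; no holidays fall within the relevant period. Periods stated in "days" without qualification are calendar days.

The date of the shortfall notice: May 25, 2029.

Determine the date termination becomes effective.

Adding 50 calendar days to May 25, 2029 gives July 14, 2029, which is the last day of the make-up period.
Adding 17 calendar days to July 14, 2029 gives July 31, 2029, which is the last day of the waiting period.
The date termination becomes effective: counting 8 business days from Tuesday, July 31, 2029 (Aug 1, Aug 2, Aug 3, Aug 6, Aug 7, Aug 8, Aug 9, Aug 10, skipping weekends) reaches Friday, August 10, 2029.

August 10, 2029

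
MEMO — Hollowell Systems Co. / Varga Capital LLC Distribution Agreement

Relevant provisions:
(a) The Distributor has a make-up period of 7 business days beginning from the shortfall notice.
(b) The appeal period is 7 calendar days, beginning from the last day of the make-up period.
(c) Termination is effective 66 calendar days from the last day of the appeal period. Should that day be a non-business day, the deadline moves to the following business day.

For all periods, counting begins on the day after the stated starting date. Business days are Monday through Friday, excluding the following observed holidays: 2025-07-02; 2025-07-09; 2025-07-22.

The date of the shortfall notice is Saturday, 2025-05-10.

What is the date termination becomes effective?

The last day of the make-up period: counting 7 business days from Saturday, 2025-05-10 (May 12, May 13, May 14, May 15, May 16, May 19, May 20, skipping weekends) reaches Tuesday, 2025-05-20.
Adding 7 calendar days to 2025-05-20 gives 2025-05-27, which is the last day of the appeal period.
Adding 66 calendar days to 2025-05-27 gives 2025-08-01, which is the date termination becomes effective. 2025-08-01 is a Friday and is not a listed holiday, so no roll-forward applies.

2025-08-01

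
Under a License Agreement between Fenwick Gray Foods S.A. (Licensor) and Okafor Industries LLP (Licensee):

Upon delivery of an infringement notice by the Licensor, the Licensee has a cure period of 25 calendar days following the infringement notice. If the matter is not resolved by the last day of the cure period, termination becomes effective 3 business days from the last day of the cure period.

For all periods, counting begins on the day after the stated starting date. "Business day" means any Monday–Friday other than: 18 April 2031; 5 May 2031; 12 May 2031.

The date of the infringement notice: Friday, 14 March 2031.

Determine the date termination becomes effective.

Adding 25 calendar days to 14 March 2031 gives 8 April 2031, which is the last day of the cure period.
From Tuesday, 8 April 2031, 3 business days (Apr 9, Apr 10, Apr 11, skipping weekends) brings us to Friday, 11 April 2031, which is the date termination becomes effective.

11 April 2031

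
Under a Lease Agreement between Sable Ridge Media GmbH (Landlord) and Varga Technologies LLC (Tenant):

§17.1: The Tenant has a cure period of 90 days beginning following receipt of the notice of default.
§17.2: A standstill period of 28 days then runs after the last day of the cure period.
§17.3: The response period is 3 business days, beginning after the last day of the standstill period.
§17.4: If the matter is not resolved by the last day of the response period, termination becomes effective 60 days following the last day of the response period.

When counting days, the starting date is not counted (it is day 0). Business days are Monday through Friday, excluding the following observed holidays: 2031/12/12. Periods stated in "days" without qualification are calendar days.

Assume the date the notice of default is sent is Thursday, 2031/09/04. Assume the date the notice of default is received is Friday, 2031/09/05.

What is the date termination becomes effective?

The last day of the cure period: 90 calendar days after 2031/09/05 is 2031/12/04.
The last day of the standstill period: 28 calendar days after 2031/12/04 is 2032/01/01.
From Thursday, 2032/01/01, 3 business days (Jan 2, Jan 5, Jan 6, skipping weekends) brings us to Tuesday, 2032/01/06, which is the last day of the response period.
The date termination becomes effective: 60 calendar days after 2032/01/06 is 2032/03/06.

2032/03/06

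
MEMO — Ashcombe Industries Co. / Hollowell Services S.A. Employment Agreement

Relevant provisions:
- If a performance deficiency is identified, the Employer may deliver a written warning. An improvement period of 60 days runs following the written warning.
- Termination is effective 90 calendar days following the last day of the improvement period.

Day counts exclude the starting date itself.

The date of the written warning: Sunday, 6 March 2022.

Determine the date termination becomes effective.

The last day of the improvement period: 6 March 2022 + 60 days = 5 May 2022.
Adding 90 calendar days to 5 May 2022 gives 3 August 2022, which is the date termination becomes effective.

3 August 2022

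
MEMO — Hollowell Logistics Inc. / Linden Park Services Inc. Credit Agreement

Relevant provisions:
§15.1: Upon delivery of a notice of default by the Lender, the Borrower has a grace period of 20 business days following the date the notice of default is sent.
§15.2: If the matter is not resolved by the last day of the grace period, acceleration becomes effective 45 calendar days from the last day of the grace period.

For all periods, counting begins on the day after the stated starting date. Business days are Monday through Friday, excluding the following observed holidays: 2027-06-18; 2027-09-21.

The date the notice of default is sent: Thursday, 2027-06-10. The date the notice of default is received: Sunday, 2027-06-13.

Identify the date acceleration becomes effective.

The last day of the grace period: counting 20 business days from Thursday, 2027-06-10 (Jun 11, Jun 14, Jun 15, Jun 16, …, Jul 7, Jul 8, Jul 9, skipping weekends and the listed holiday on Jun 18) reaches Friday, 2027-07-09.
Adding 45 calendar days to 2027-07-09 gives 2027-08-23, which is the date acceleration becomes effective.

2027-08-23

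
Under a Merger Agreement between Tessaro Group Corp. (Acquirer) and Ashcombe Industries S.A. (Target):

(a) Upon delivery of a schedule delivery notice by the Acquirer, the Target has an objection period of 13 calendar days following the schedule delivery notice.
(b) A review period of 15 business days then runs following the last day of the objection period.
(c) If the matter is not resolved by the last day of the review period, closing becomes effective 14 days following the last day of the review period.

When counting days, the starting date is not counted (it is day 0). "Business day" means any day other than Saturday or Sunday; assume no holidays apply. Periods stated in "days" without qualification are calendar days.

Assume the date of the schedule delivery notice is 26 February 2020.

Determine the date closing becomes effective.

The last day of the objection period: 13 calendar days after 26 February 2020 is 10 March 2020.
The last day of the review period: 15 business days after Tuesday, 10 March 2020, skipping weekends — Mar 11, Mar 12, Mar 13, Mar 16, …, Mar 27, Mar 30, Mar 31 — lands on Tuesday, 31 March 2020.
The date closing becomes effective: 14 calendar days after 31 March 2020 is 14 April 2020.

14 April 2020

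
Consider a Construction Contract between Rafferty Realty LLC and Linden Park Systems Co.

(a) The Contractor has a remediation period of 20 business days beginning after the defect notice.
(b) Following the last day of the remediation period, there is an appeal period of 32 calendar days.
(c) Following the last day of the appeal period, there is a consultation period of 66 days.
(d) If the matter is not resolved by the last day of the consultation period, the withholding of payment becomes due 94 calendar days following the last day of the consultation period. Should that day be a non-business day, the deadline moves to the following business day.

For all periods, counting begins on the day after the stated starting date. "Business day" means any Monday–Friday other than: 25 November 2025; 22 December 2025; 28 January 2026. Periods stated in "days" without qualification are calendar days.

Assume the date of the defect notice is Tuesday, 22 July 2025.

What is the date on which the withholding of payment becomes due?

27 February 2026

From Tuesday, 22 July 2025, 20 business days (Jul 23, Jul 24, Jul 25, Jul 28, …, Aug 15, Aug 18, Aug 19, skipping weekends) brings us to Tuesday, 19 August 2025, which is the last day of the remediation period.
The last day of the appeal period: 19 August 2025 + 32 days = 20 September 2025.
The last day of the consultation period: 20 September 2025 + 66 days = 25 November 2025.
The date on which the withholding of payment becomes due: 25 November 2025 + 94 days = 27 February 2026. 27 February 2026 is a Friday and is not a listed holiday, so no roll-forward applies.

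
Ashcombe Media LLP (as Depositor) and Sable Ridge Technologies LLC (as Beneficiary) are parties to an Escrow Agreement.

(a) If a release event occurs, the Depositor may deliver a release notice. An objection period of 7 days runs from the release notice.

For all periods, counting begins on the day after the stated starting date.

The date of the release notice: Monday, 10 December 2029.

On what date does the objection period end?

17 December 2029

Adding 7 calendar days to 10 December 2029 gives 17 December 2029, which is the last day of the objection period.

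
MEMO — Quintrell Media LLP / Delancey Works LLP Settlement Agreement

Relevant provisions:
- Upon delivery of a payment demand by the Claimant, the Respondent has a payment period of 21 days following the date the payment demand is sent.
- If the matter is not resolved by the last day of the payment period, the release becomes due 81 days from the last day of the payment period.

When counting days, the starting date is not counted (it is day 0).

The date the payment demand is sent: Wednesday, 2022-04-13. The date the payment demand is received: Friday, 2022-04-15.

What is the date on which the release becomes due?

2022-07-24

The last day of the payment period: 21 calendar days after 2022-04-13 is 2022-05-04.
The date on which the release becomes due: 2022-05-04 + 81 days = 2022-07-24.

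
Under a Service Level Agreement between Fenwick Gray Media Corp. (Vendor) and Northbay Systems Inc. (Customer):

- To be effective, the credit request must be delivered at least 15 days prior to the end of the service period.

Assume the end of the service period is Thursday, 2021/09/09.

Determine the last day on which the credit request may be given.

2021/08/25

2021/09/09 minus 15 days is 2021/08/25.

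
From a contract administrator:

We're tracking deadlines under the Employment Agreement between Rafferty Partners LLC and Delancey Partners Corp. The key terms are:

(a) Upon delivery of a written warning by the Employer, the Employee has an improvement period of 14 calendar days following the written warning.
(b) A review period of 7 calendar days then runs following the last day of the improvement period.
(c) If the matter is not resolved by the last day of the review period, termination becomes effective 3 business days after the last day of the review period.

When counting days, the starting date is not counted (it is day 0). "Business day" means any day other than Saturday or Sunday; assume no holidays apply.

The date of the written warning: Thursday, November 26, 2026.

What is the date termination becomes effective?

December 22, 2026

The last day of the improvement period: November 26, 2026 + 14 days = December 10, 2026.
The last day of the review period: 7 calendar days after December 10, 2026 is December 17, 2026.
The date termination becomes effective: 3 business days after Thursday, December 17, 2026, skipping weekends — Dec 18, Dec 21, Dec 22 — lands on Tuesday, December 22, 2026.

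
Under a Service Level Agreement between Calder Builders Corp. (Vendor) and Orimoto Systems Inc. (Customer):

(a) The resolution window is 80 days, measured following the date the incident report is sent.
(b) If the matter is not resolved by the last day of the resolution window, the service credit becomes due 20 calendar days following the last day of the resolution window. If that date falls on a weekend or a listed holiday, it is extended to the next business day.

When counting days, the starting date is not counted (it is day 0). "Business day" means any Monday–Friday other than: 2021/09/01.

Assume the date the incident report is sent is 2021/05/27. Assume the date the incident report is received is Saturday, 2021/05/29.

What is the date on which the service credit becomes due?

Adding 80 calendar days to 2021/05/27 gives 2021/08/15, which is the last day of the resolution window.
The date on which the service credit becomes due: 20 calendar days after 2021/08/15 is 2021/09/04. That falls on a Saturday, so it rolls to the next business day, Monday, 2021/09/06.

2021/09/06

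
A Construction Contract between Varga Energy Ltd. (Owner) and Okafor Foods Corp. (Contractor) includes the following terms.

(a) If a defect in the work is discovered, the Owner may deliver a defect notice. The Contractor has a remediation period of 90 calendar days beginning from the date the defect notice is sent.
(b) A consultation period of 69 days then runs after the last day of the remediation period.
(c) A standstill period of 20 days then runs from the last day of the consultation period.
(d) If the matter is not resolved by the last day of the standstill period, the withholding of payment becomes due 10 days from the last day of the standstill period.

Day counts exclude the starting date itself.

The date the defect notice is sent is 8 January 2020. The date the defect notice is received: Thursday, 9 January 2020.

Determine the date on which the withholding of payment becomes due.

15 July 2020

The last day of the remediation period: 8 January 2020 + 90 days = 7 April 2020.
The last day of the consultation period: 69 calendar days after 7 April 2020 is 15 June 2020.
The last day of the standstill period: 15 June 2020 + 20 days = 5 July 2020.
Adding 10 calendar days to 5 July 2020 gives 15 July 2020, which is the date on which the withholding of payment becomes due.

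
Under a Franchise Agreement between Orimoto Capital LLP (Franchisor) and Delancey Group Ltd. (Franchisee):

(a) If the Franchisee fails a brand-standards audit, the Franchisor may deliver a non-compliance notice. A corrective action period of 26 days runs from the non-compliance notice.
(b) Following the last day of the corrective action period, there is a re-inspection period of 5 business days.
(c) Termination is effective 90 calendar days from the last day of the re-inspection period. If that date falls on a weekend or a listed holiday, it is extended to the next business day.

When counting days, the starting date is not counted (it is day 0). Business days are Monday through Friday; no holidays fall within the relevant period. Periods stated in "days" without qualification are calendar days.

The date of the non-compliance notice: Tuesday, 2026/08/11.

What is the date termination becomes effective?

The last day of the corrective action period: 2026/08/11 + 26 days = 2026/09/06.
The last day of the re-inspection period: counting 5 business days from Sunday, 2026/09/06 (Sep 7, Sep 8, Sep 9, Sep 10, Sep 11, skipping weekends) reaches Friday, 2026/09/11.
Adding 90 calendar days to 2026/09/11 gives 2026/12/10, which is the date termination becomes effective. 2026/12/10 is a Thursday, so no roll-forward applies.

2026/12/10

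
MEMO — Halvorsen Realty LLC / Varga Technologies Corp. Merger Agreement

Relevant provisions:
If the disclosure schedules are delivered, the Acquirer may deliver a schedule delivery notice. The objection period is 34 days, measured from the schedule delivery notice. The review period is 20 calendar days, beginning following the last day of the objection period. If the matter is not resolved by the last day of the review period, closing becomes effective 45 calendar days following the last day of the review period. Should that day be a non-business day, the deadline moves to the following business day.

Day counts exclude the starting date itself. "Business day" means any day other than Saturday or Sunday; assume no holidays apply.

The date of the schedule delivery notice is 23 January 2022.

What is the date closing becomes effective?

2 May 2022

The last day of the objection period: 34 calendar days after 23 January 2022 is 26 February 2022.
The last day of the review period: 20 calendar days after 26 February 2022 is 18 March 2022.
The date closing becomes effective: 18 March 2022 + 45 days = 2 May 2022. 2 May 2022 is a Monday, so no roll-forward applies.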